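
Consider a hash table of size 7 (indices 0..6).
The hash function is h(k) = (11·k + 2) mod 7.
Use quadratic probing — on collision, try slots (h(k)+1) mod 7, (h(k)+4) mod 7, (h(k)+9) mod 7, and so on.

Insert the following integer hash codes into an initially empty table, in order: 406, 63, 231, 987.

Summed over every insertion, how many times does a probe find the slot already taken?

6

406 hashes to 2; slot 2 is free -> place at 2.
63 hashes to 2; 2 taken -> place at 3.
231 hashes to 2; 2,3 taken -> place at 6.
987 hashes to 2; 2,3,6 taken -> place at 4.
Table: [-, -, 406, 63, 987, -, 231]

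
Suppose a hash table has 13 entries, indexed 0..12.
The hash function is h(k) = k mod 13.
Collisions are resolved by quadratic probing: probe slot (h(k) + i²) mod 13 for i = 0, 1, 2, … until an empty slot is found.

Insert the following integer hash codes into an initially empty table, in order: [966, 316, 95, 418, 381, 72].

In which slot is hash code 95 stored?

8

966: h=4 → slot 4
316: h=4, probe 4,5 → slot 5
95: h=4, probe 4,5,8 → slot 8
418: h=2 → slot 2
381: h=4, probe 4,5,8,0 → slot 0
72: h=7 → slot 7
Table: [381, _, 418, _, 966, 316, _, 72, 95, _, _, _, _]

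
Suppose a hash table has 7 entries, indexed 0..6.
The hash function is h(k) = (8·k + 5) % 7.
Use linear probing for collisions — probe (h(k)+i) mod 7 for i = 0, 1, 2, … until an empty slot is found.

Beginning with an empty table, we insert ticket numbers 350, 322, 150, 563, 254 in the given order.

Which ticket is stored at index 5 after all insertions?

350

350: h=5 => slot 5
322: h=5, probe 5,6 => slot 6
150: h=1 => slot 1
563: h=1, probe 1,2 => slot 2
254: h=0 => slot 0
Table: [254, 150, 563, —, —, 350, 322]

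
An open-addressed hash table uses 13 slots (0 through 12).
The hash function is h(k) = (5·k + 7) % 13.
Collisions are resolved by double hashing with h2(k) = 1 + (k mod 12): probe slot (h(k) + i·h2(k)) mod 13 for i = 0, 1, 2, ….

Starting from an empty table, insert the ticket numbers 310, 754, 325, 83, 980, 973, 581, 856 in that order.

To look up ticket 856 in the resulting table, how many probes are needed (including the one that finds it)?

5

310: h=10 => slot 10
754: h=7 => slot 7
325: h=7, h2=2, probe 7,9 => slot 9
83: h=6 => slot 6
980: h=6, h2=9, probe 6,2 => slot 2
973: h=10, h2=2, probe 10,12 => slot 12
581: h=0 => slot 0
856: h=10, h2=5, probe 10,2,7,12,4 => slot 4
Table: [581, —, 980, —, 856, —, 83, 754, —, 325, 310, —, 973]
Lookup 856: h=10, h2=5, probe 10,2,7,12,4 → found at 4.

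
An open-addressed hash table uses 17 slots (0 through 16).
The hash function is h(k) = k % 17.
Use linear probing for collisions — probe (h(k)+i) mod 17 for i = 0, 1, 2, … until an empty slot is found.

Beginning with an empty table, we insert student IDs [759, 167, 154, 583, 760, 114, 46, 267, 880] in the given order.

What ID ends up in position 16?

759 hashes to 11; slot 11 is free -> place at 11.
167 hashes to 14; slot 14 is free -> place at 14.
154 hashes to 1; slot 1 is free -> place at 1.
583 hashes to 5; slot 5 is free -> place at 5.
760 hashes to 12; slot 12 is free -> place at 12.
114 hashes to 12; 12 taken -> place at 13.
46 hashes to 12; 12,13,14 taken -> place at 15.
267 hashes to 12; 12,13,14,15 taken -> place at 16.
880 hashes to 13; 13,14,15,16 taken -> place at 0.
Table: [880, 154, _, _, _, 583, _, _, _, _, _, 759, 760, 114, 167, 46, 267]

267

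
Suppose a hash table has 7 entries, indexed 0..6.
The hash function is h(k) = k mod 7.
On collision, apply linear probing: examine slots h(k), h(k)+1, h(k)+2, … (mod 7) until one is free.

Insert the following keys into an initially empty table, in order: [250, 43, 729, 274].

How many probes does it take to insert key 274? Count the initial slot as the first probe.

250 hashes to 5; slot 5 is free → place at 5.
43 hashes to 1; slot 1 is free → place at 1.
729 hashes to 1; 1 taken → place at 2.
274 hashes to 1; 1,2 taken → place at 3.
Table: [., 43, 729, 274, ., 250, .]

3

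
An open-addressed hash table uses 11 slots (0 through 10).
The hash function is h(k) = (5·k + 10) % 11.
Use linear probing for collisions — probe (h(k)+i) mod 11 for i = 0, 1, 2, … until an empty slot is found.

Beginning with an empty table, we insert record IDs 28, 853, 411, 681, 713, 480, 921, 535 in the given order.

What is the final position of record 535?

Insert 28: h=7, slot 7 empty → index 7.
Insert 853: h=7, slot 7 occupied → index 8.
Insert 411: h=8, slot 8 occupied → index 9.
Insert 681: h=5, slot 5 empty → index 5.
Insert 713: h=0, slot 0 empty → index 0.
Insert 480: h=1, slot 1 empty → index 1.
Insert 921: h=6, slot 6 empty → index 6.
Insert 535: h=1, slot 1 occupied → index 2.
Table: [713, 480, 535, _, _, 681, 921, 28, 853, 411, _]

2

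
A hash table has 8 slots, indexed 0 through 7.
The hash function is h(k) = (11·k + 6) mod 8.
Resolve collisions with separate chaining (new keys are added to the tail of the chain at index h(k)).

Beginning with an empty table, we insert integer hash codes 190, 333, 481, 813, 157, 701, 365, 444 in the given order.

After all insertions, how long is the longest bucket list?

Insert 190: h=0, bucket 0 empty → new chain.
Insert 333: h=5, bucket 5 empty → new chain.
Insert 481: h=1, bucket 1 empty → new chain.
Insert 813: h=5, bucket 5 nonempty → append to chain.
Insert 157: h=5, bucket 5 nonempty → append to chain.
Insert 701: h=5, bucket 5 nonempty → append to chain.
Insert 365: h=5, bucket 5 nonempty → append to chain.
Insert 444: h=2, bucket 2 empty → new chain.
Final buckets:
0: 190
1: 481
2: 444
3: -
4: -
5: 333 -> 813 -> 157 -> 701 -> 365
6: -
7: -

5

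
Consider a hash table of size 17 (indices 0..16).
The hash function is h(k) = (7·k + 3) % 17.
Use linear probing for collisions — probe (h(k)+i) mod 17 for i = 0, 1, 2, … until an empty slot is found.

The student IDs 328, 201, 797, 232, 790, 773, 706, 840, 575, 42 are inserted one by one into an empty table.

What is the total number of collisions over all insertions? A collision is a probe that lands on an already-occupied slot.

4

Insert 328: h=4, slot 4 empty -> index 4.
Insert 201: h=16, slot 16 empty -> index 16.
Insert 797: h=6, slot 6 empty -> index 6.
Insert 232: h=12, slot 12 empty -> index 12.
Insert 790: h=8, slot 8 empty -> index 8.
Insert 773: h=8, slot 8 occupied -> index 9.
Insert 706: h=15, slot 15 empty -> index 15.
Insert 840: h=1, slot 1 empty -> index 1.
Insert 575: h=16, slot 16 occupied -> index 0.
Insert 42: h=8, slots 8,9 occupied -> index 10.
Table: [575, 840, ∅, ∅, 328, ∅, 797, ∅, 790, 773, 42, ∅, 232, ∅, ∅, 706, 201]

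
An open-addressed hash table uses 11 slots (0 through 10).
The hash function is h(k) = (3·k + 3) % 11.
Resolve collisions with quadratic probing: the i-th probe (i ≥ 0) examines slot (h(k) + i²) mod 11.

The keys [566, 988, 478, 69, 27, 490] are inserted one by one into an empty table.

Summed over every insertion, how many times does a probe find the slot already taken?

5

566: h=7 → slot 7
988: h=8 → slot 8
478: h=7, probe 7,8,0 → slot 0
69: h=1 → slot 1
27: h=7, probe 7,8,0,5 → slot 5
490: h=10 → slot 10
Table: [478, 69, ., ., ., 27, ., 566, 988, ., 490]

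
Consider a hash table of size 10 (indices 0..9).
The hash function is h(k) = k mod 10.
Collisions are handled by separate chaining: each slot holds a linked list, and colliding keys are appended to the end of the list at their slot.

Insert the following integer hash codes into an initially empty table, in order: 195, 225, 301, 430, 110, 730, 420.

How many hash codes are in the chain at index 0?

4

195 -> bucket 5
225 -> bucket 5 (collision)
301 -> bucket 1
430 -> bucket 0
110 -> bucket 0 (collision)
730 -> bucket 0 (collision)
420 -> bucket 0 (collision)
Final buckets:
0: 430 -> 110 -> 730 -> 420
1: 301
2: .
3: .
4: .
5: 195 -> 225
6: .
7: .
8: .
9: .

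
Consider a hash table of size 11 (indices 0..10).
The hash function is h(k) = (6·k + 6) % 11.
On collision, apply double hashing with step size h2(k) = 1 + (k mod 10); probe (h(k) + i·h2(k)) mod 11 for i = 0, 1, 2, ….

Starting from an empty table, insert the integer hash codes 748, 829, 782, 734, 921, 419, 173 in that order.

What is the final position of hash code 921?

Insert 748: h=6, slot 6 empty -> index 6.
Insert 829: h=8, slot 8 empty -> index 8.
Insert 782: h=1, slot 1 empty -> index 1.
Insert 734: h=10, slot 10 empty -> index 10.
Insert 921: h=10, h2=2, slots 10,1 occupied -> index 3.
Insert 419: h=1, h2=10, slot 1 occupied -> index 0.
Insert 173: h=10, h2=4, slots 10,3 occupied -> index 7.
Table: [419, 782, —, 921, —, —, 748, 173, 829, —, 734]

3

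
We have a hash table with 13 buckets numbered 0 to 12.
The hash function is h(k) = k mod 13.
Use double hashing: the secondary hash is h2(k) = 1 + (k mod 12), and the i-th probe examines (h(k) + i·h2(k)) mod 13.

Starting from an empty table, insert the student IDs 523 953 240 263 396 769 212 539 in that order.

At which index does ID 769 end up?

8

523: h=3 => slot 3
953: h=4 => slot 4
240: h=6 => slot 6
263: h=3, h2=12, probe 3,2 => slot 2
396: h=6, h2=1, probe 6,7 => slot 7
769: h=2, h2=2, probe 2,4,6,8 => slot 8
212: h=4, h2=9, probe 4,0 => slot 0
539: h=6, h2=12, probe 6,5 => slot 5
Table: [212, ∅, 263, 523, 953, 539, 240, 396, 769, ∅, ∅, ∅, ∅]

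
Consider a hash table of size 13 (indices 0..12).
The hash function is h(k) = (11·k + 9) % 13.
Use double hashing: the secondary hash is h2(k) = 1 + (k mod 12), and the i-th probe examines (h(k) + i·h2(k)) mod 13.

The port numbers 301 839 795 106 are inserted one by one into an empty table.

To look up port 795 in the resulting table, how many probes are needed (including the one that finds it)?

301 hashes to 5; slot 5 is free => place at 5.
839 hashes to 8; slot 8 is free => place at 8.
795 hashes to 5, h2=4; 5 taken => place at 9.
106 hashes to 5, h2=11; 5 taken => place at 3.
Table: [_, _, _, 106, _, 301, _, _, 839, 795, _, _, _]
Lookup 795: h=5, h2=4, probe 5,9 → found at 9.

2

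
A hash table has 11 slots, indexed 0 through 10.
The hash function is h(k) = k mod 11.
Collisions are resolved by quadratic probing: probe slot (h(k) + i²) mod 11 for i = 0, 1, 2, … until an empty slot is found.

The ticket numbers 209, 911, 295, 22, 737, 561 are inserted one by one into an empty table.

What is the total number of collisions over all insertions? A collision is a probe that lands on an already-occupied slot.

209 hashes to 0; slot 0 is free => place at 0.
911 hashes to 9; slot 9 is free => place at 9.
295 hashes to 9; 9 taken => place at 10.
22 hashes to 0; 0 taken => place at 1.
737 hashes to 0; 0,1 taken => place at 4.
561 hashes to 0; 0,1,4,9 taken => place at 5.
Table: [209, 22, —, —, 737, 561, —, —, —, 911, 295]

8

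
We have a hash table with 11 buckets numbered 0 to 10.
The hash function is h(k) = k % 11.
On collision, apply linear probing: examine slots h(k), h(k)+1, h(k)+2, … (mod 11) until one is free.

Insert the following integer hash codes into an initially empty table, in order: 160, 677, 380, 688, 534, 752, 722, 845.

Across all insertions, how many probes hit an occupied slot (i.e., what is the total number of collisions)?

Insert 160: h=6, slot 6 empty -> index 6.
Insert 677: h=6, slot 6 occupied -> index 7.
Insert 380: h=6, slots 6,7 occupied -> index 8.
Insert 688: h=6, slots 6,7,8 occupied -> index 9.
Insert 534: h=6, slots 6,7,8,9 occupied -> index 10.
Insert 752: h=4, slot 4 empty -> index 4.
Insert 722: h=7, slots 7,8,9,10 occupied -> index 0.
Insert 845: h=9, slots 9,10,0 occupied -> index 1.
Table: [722, 845, —, —, 752, —, 160, 677, 380, 688, 534]

17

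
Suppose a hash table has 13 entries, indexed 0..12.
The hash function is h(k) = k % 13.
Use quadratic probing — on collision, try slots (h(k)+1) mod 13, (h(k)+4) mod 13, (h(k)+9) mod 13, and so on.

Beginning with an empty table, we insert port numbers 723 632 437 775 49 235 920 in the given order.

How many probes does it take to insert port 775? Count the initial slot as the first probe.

723: h=8 => slot 8
632: h=8, probe 8,9 => slot 9
437: h=8, probe 8,9,12 => slot 12
775: h=8, probe 8,9,12,4 => slot 4
49: h=10 => slot 10
235: h=1 => slot 1
920: h=10, probe 10,11 => slot 11
Table: [., 235, ., ., 775, ., ., ., 723, 632, 49, 920, 437]

4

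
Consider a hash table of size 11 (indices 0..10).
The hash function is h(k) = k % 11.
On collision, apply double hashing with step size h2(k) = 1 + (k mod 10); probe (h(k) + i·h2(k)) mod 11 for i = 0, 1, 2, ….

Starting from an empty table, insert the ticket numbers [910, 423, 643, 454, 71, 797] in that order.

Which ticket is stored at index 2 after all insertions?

797

910 hashes to 8; slot 8 is free -> place at 8.
423 hashes to 5; slot 5 is free -> place at 5.
643 hashes to 5, h2=4; 5 taken -> place at 9.
454 hashes to 3; slot 3 is free -> place at 3.
71 hashes to 5, h2=2; 5 taken -> place at 7.
797 hashes to 5, h2=8; 5 taken -> place at 2.
Table: [-, -, 797, 454, -, 423, -, 71, 910, 643, -]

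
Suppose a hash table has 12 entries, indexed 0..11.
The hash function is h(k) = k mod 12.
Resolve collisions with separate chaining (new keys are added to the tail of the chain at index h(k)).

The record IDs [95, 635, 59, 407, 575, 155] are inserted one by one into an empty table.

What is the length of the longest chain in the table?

Insert 95: h=11, bucket 11 empty -> new chain.
Insert 635: h=11, bucket 11 nonempty -> append to chain.
Insert 59: h=11, bucket 11 nonempty -> append to chain.
Insert 407: h=11, bucket 11 nonempty -> append to chain.
Insert 575: h=11, bucket 11 nonempty -> append to chain.
Insert 155: h=11, bucket 11 nonempty -> append to chain.
Final buckets:
0: ∅
1: ∅
2: ∅
3: ∅
4: ∅
5: ∅
6: ∅
7: ∅
8: ∅
9: ∅
10: ∅
11: 95 -> 635 -> 59 -> 407 -> 575 -> 155

6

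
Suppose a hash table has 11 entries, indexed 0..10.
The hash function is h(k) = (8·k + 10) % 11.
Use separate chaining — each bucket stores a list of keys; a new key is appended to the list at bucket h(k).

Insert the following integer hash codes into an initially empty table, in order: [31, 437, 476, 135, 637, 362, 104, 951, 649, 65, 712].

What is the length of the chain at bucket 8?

31 -> bucket 5
437 -> bucket 8
476 -> bucket 1
135 -> bucket 1 (collision)
637 -> bucket 2
362 -> bucket 2 (collision)
104 -> bucket 6
951 -> bucket 6 (collision)
649 -> bucket 10
65 -> bucket 2 (collision)
712 -> bucket 8 (collision)
Final buckets:
0: _
1: 476 -> 135
2: 637 -> 362 -> 65
3: _
4: _
5: 31
6: 104 -> 951
7: _
8: 437 -> 712
9: _
10: 649

2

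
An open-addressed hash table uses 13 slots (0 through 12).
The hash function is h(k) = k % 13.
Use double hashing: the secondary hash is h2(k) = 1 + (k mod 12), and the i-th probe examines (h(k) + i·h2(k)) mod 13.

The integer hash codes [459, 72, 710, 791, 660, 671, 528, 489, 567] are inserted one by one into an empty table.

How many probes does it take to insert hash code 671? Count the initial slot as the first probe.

459: h=4 => slot 4
72: h=7 => slot 7
710: h=8 => slot 8
791: h=11 => slot 11
660: h=10 => slot 10
671: h=8, h2=12, probe 8,7,6 => slot 6
528: h=8, h2=1, probe 8,9 => slot 9
489: h=8, h2=10, probe 8,5 => slot 5
567: h=8, h2=4, probe 8,12 => slot 12
Table: [., ., ., ., 459, 489, 671, 72, 710, 528, 660, 791, 567]

3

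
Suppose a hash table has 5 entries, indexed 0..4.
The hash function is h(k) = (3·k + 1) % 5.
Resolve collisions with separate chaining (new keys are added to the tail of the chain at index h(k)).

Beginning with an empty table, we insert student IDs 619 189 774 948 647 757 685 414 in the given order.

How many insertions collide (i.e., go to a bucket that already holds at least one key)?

Insert 619: h=3, bucket 3 empty → new chain.
Insert 189: h=3, bucket 3 nonempty → append to chain.
Insert 774: h=3, bucket 3 nonempty → append to chain.
Insert 948: h=0, bucket 0 empty → new chain.
Insert 647: h=2, bucket 2 empty → new chain.
Insert 757: h=2, bucket 2 nonempty → append to chain.
Insert 685: h=1, bucket 1 empty → new chain.
Insert 414: h=3, bucket 3 nonempty → append to chain.
Final buckets:
0: 948
1: 685
2: 647 -> 757
3: 619 -> 189 -> 774 -> 414
4: —

4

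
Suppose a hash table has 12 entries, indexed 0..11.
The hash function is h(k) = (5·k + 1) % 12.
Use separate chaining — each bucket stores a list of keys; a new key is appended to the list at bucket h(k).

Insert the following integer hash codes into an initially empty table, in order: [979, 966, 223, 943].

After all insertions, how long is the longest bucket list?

3

979 -> bucket 0
966 -> bucket 7
223 -> bucket 0 (collision)
943 -> bucket 0 (collision)
Final buckets:
0: 979 -> 223 -> 943
1: .
2: .
3: .
4: .
5: .
6: .
7: 966
8: .
9: .
10: .
11: .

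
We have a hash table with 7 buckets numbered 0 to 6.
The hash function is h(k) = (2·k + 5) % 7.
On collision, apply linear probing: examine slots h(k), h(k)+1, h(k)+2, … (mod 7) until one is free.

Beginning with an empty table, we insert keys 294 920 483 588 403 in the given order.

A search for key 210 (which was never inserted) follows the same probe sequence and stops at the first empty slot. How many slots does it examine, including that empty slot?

5

294 hashes to 5; slot 5 is free => place at 5.
920 hashes to 4; slot 4 is free => place at 4.
483 hashes to 5; 5 taken => place at 6.
588 hashes to 5; 5,6 taken => place at 0.
403 hashes to 6; 6,0 taken => place at 1.
Table: [588, 403, ∅, ∅, 920, 294, 483]
Lookup 210: h=5, probe 5,6,0,1,2 → slot 2 empty, not found.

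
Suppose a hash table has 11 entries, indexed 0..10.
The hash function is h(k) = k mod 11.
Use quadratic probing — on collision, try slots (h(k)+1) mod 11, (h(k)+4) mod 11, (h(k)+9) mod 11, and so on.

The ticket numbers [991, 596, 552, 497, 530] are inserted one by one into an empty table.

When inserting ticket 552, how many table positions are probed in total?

2

991: h=1 -> slot 1
596: h=2 -> slot 2
552: h=2, probe 2,3 -> slot 3
497: h=2, probe 2,3,6 -> slot 6
530: h=2, probe 2,3,6,0 -> slot 0
Table: [530, 991, 596, 552, _, _, 497, _, _, _, _]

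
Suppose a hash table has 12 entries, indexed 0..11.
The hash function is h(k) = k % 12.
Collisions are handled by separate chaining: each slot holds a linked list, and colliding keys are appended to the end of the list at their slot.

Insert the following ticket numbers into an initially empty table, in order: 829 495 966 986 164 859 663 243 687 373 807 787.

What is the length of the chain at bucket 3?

829 → bucket 1
495 → bucket 3
966 → bucket 6
986 → bucket 2
164 → bucket 8
859 → bucket 7
663 → bucket 3 (collision)
243 → bucket 3 (collision)
687 → bucket 3 (collision)
373 → bucket 1 (collision)
807 → bucket 3 (collision)
787 → bucket 7 (collision)
Final buckets:
0: ∅
1: 829 -> 373
2: 986
3: 495 -> 663 -> 243 -> 687 -> 807
4: ∅
5: ∅
6: 966
7: 859 -> 787
8: 164
9: ∅
10: ∅
11: ∅

5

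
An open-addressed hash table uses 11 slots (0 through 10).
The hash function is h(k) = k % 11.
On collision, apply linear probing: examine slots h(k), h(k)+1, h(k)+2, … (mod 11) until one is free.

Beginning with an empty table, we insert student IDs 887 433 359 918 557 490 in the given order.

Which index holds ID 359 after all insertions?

887 hashes to 7; slot 7 is free → place at 7.
433 hashes to 4; slot 4 is free → place at 4.
359 hashes to 7; 7 taken → place at 8.
918 hashes to 5; slot 5 is free → place at 5.
557 hashes to 7; 7,8 taken → place at 9.
490 hashes to 6; slot 6 is free → place at 6.
Table: [., ., ., ., 433, 918, 490, 887, 359, 557, .]

8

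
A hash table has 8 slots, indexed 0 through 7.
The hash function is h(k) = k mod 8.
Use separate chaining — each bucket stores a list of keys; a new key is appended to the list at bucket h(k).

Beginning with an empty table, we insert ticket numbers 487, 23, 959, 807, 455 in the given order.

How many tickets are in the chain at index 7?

487 → bucket 7
23 → bucket 7 (collision)
959 → bucket 7 (collision)
807 → bucket 7 (collision)
455 → bucket 7 (collision)
Final buckets:
0: —
1: —
2: —
3: —
4: —
5: —
6: —
7: 487 -> 23 -> 959 -> 807 -> 455

5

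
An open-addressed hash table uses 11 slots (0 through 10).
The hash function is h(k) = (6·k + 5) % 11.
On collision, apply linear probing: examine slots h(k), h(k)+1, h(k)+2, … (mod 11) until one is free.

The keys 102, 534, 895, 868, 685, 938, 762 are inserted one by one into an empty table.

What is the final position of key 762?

4

102: h=1 -> slot 1
534: h=8 -> slot 8
895: h=7 -> slot 7
868: h=10 -> slot 10
685: h=1, probe 1,2 -> slot 2
938: h=1, probe 1,2,3 -> slot 3
762: h=1, probe 1,2,3,4 -> slot 4
Table: [—, 102, 685, 938, 762, —, —, 895, 534, —, 868]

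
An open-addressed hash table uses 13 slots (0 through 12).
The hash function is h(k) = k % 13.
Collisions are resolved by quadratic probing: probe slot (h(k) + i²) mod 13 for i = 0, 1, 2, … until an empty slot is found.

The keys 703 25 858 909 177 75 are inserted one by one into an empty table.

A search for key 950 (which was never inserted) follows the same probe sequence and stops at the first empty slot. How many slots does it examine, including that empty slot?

2

Insert 703: h=1, slot 1 empty => index 1.
Insert 25: h=12, slot 12 empty => index 12.
Insert 858: h=0, slot 0 empty => index 0.
Insert 909: h=12, slots 12,0 occupied => index 3.
Insert 177: h=8, slot 8 empty => index 8.
Insert 75: h=10, slot 10 empty => index 10.
Table: [858, 703, —, 909, —, —, —, —, 177, —, 75, —, 25]
Lookup 950: h=1, probe 1,2 → slot 2 empty, not found.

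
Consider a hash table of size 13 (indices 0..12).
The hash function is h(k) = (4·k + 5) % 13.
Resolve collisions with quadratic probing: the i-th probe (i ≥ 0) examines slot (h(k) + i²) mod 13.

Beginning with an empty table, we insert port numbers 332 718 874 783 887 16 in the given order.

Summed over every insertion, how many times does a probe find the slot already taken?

11

Insert 332: h=7, slot 7 empty → index 7.
Insert 718: h=4, slot 4 empty → index 4.
Insert 874: h=4, slot 4 occupied → index 5.
Insert 783: h=4, slots 4,5 occupied → index 8.
Insert 887: h=4, slots 4,5,8 occupied → index 0.
Insert 16: h=4, slots 4,5,8,0,7 occupied → index 3.
Table: [887, —, —, 16, 718, 874, —, 332, 783, —, —, —, —]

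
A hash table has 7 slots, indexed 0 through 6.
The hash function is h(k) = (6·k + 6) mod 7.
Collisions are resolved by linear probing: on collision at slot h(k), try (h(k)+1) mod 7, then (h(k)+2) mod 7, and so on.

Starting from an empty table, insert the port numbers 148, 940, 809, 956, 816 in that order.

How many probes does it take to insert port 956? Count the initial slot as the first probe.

2

148: h=5 → slot 5
940: h=4 → slot 4
809: h=2 → slot 2
956: h=2, probe 2,3 → slot 3
816: h=2, probe 2,3,4,5,6 → slot 6
Table: [_, _, 809, 956, 940, 148, 816]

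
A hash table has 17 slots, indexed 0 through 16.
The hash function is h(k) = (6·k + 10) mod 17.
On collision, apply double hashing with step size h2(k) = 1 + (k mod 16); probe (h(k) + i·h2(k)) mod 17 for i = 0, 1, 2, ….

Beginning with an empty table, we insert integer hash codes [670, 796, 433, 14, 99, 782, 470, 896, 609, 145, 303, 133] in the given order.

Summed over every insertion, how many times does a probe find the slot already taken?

10

Insert 670: h=1, slot 1 empty => index 1.
Insert 796: h=9, slot 9 empty => index 9.
Insert 433: h=7, slot 7 empty => index 7.
Insert 14: h=9, h2=15, slots 9,7 occupied => index 5.
Insert 99: h=9, h2=4, slot 9 occupied => index 13.
Insert 782: h=10, slot 10 empty => index 10.
Insert 470: h=8, slot 8 empty => index 8.
Insert 896: h=14, slot 14 empty => index 14.
Insert 609: h=9, h2=2, slot 9 occupied => index 11.
Insert 145: h=13, h2=2, slot 13 occupied => index 15.
Insert 303: h=9, h2=16, slots 9,8,7 occupied => index 6.
Insert 133: h=9, h2=6, slots 9,15 occupied => index 4.
Table: [-, 670, -, -, 133, 14, 303, 433, 470, 796, 782, 609, -, 99, 896, 145, -]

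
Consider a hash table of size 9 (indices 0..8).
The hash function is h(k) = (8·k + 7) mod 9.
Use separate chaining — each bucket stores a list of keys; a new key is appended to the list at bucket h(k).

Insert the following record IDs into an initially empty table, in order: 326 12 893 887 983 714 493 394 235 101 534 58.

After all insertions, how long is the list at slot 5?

Insert 326: h=5, bucket 5 empty -> new chain.
Insert 12: h=4, bucket 4 empty -> new chain.
Insert 893: h=5, bucket 5 nonempty -> append to chain.
Insert 887: h=2, bucket 2 empty -> new chain.
Insert 983: h=5, bucket 5 nonempty -> append to chain.
Insert 714: h=4, bucket 4 nonempty -> append to chain.
Insert 493: h=0, bucket 0 empty -> new chain.
Insert 394: h=0, bucket 0 nonempty -> append to chain.
Insert 235: h=6, bucket 6 empty -> new chain.
Insert 101: h=5, bucket 5 nonempty -> append to chain.
Insert 534: h=4, bucket 4 nonempty -> append to chain.
Insert 58: h=3, bucket 3 empty -> new chain.
Final buckets:
0: 493 -> 394
1: —
2: 887
3: 58
4: 12 -> 714 -> 534
5: 326 -> 893 -> 983 -> 101
6: 235
7: —
8: —

4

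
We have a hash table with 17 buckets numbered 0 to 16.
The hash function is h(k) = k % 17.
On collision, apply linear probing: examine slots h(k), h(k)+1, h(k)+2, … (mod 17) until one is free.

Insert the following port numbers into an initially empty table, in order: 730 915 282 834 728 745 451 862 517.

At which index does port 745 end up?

730 hashes to 16; slot 16 is free => place at 16.
915 hashes to 14; slot 14 is free => place at 14.
282 hashes to 10; slot 10 is free => place at 10.
834 hashes to 1; slot 1 is free => place at 1.
728 hashes to 14; 14 taken => place at 15.
745 hashes to 14; 14,15,16 taken => place at 0.
451 hashes to 9; slot 9 is free => place at 9.
862 hashes to 12; slot 12 is free => place at 12.
517 hashes to 7; slot 7 is free => place at 7.
Table: [745, 834, _, _, _, _, _, 517, _, 451, 282, _, 862, _, 915, 728, 730]

0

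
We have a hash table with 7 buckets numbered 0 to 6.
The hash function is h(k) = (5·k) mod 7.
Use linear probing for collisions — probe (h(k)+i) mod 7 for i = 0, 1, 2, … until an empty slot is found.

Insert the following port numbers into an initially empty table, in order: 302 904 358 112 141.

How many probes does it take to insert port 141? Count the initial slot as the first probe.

5

302 hashes to 5; slot 5 is free => place at 5.
904 hashes to 5; 5 taken => place at 6.
358 hashes to 5; 5,6 taken => place at 0.
112 hashes to 0; 0 taken => place at 1.
141 hashes to 5; 5,6,0,1 taken => place at 2.
Table: [358, 112, 141, ., ., 302, 904]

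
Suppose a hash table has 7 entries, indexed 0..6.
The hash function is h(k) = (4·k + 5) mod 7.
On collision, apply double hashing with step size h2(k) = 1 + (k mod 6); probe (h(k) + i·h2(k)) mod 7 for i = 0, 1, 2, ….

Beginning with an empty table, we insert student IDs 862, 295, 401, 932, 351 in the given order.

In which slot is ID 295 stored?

Insert 862: h=2, slot 2 empty => index 2.
Insert 295: h=2, h2=2, slot 2 occupied => index 4.
Insert 401: h=6, slot 6 empty => index 6.
Insert 932: h=2, h2=3, slot 2 occupied => index 5.
Insert 351: h=2, h2=4, slots 2,6 occupied => index 3.
Table: [_, _, 862, 351, 295, 932, 401]

4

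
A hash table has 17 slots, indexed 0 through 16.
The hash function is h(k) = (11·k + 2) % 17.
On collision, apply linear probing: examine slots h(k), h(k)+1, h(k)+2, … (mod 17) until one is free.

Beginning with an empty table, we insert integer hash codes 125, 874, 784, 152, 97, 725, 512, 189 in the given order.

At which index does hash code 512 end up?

9

125: h=0 -> slot 0
874: h=11 -> slot 11
784: h=7 -> slot 7
152: h=8 -> slot 8
97: h=15 -> slot 15
725: h=4 -> slot 4
512: h=7, probe 7,8,9 -> slot 9
189: h=7, probe 7,8,9,10 -> slot 10
Table: [125, ∅, ∅, ∅, 725, ∅, ∅, 784, 152, 512, 189, 874, ∅, ∅, ∅, 97, ∅]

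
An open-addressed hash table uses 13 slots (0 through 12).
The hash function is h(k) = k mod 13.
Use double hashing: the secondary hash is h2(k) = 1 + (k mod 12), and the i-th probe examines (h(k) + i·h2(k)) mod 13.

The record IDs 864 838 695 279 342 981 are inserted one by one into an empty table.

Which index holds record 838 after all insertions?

4

864: h=6 → slot 6
838: h=6, h2=11, probe 6,4 → slot 4
695: h=6, h2=12, probe 6,5 → slot 5
279: h=6, h2=4, probe 6,10 → slot 10
342: h=4, h2=7, probe 4,11 → slot 11
981: h=6, h2=10, probe 6,3 → slot 3
Table: [∅, ∅, ∅, 981, 838, 695, 864, ∅, ∅, ∅, 279, 342, ∅]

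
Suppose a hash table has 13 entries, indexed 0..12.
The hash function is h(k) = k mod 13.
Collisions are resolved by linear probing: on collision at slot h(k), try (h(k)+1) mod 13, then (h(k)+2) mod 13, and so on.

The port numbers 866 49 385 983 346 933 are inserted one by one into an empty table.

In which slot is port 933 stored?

0

866 hashes to 8; slot 8 is free → place at 8.
49 hashes to 10; slot 10 is free → place at 10.
385 hashes to 8; 8 taken → place at 9.
983 hashes to 8; 8,9,10 taken → place at 11.
346 hashes to 8; 8,9,10,11 taken → place at 12.
933 hashes to 10; 10,11,12 taken → place at 0.
Table: [933, —, —, —, —, —, —, —, 866, 385, 49, 983, 346]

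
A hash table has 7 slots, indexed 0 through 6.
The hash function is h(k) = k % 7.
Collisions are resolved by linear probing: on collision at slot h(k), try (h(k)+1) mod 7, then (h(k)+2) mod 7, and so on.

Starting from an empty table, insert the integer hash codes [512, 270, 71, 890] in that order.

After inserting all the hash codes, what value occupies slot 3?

Insert 512: h=1, slot 1 empty → index 1.
Insert 270: h=4, slot 4 empty → index 4.
Insert 71: h=1, slot 1 occupied → index 2.
Insert 890: h=1, slots 1,2 occupied → index 3.
Table: [-, 512, 71, 890, 270, -, -]

890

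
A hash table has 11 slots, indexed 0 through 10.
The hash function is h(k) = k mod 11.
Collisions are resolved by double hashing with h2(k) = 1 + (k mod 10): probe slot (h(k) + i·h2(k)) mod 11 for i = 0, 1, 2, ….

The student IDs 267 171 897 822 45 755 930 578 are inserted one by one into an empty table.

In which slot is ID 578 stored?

4

Insert 267: h=3, slot 3 empty -> index 3.
Insert 171: h=6, slot 6 empty -> index 6.
Insert 897: h=6, h2=8, slots 6,3 occupied -> index 0.
Insert 822: h=8, slot 8 empty -> index 8.
Insert 45: h=1, slot 1 empty -> index 1.
Insert 755: h=7, slot 7 empty -> index 7.
Insert 930: h=6, h2=1, slots 6,7,8 occupied -> index 9.
Insert 578: h=6, h2=9, slot 6 occupied -> index 4.
Table: [897, 45, ∅, 267, 578, ∅, 171, 755, 822, 930, ∅]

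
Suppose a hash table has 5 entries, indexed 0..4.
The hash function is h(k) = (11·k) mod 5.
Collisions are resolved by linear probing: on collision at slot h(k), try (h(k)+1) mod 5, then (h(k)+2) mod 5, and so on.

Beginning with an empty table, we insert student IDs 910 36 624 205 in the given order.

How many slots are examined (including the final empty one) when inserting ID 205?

910: h=0 => slot 0
36: h=1 => slot 1
624: h=4 => slot 4
205: h=0, probe 0,1,2 => slot 2
Table: [910, 36, 205, -, 624]

3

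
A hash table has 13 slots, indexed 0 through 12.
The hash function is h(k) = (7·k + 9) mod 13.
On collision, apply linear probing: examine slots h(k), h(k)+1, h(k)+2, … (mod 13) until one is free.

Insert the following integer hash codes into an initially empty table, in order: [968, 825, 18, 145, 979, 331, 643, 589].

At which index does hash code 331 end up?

968 hashes to 12; slot 12 is free => place at 12.
825 hashes to 12; 12 taken => place at 0.
18 hashes to 5; slot 5 is free => place at 5.
145 hashes to 10; slot 10 is free => place at 10.
979 hashes to 11; slot 11 is free => place at 11.
331 hashes to 12; 12,0 taken => place at 1.
643 hashes to 12; 12,0,1 taken => place at 2.
589 hashes to 11; 11,12,0,1,2 taken => place at 3.
Table: [825, 331, 643, 589, _, 18, _, _, _, _, 145, 979, 968]

1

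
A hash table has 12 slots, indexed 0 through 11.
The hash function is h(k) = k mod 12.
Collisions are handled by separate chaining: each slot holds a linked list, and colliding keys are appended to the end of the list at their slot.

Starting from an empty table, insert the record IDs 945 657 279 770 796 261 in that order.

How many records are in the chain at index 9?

Insert 945: h=9, bucket 9 empty -> new chain.
Insert 657: h=9, bucket 9 nonempty -> append to chain.
Insert 279: h=3, bucket 3 empty -> new chain.
Insert 770: h=2, bucket 2 empty -> new chain.
Insert 796: h=4, bucket 4 empty -> new chain.
Insert 261: h=9, bucket 9 nonempty -> append to chain.
Final buckets:
0: ∅
1: ∅
2: 770
3: 279
4: 796
5: ∅
6: ∅
7: ∅
8: ∅
9: 945 -> 657 -> 261
10: ∅
11: ∅

3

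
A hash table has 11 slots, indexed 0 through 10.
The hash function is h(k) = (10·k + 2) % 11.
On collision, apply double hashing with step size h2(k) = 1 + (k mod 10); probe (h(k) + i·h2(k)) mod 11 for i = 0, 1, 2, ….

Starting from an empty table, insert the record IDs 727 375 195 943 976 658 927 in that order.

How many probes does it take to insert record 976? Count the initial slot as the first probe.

727: h=1 -> slot 1
375: h=1, h2=6, probe 1,7 -> slot 7
195: h=5 -> slot 5
943: h=5, h2=4, probe 5,9 -> slot 9
976: h=5, h2=7, probe 5,1,8 -> slot 8
658: h=4 -> slot 4
927: h=10 -> slot 10
Table: [—, 727, —, —, 658, 195, —, 375, 976, 943, 927]

3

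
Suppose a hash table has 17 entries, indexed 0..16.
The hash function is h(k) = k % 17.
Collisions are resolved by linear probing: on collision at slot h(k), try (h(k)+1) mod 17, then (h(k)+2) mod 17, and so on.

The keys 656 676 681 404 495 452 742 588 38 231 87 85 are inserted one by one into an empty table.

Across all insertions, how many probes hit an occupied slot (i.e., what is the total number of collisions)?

656: h=10 => slot 10
676: h=13 => slot 13
681: h=1 => slot 1
404: h=13, probe 13,14 => slot 14
495: h=2 => slot 2
452: h=10, probe 10,11 => slot 11
742: h=11, probe 11,12 => slot 12
588: h=10, probe 10,11,12,13,14,15 => slot 15
38: h=4 => slot 4
231: h=10, probe 10,11,12,13,14,15,16 => slot 16
87: h=2, probe 2,3 => slot 3
85: h=0 => slot 0
Table: [85, 681, 495, 87, 38, —, —, —, —, —, 656, 452, 742, 676, 404, 588, 231]

15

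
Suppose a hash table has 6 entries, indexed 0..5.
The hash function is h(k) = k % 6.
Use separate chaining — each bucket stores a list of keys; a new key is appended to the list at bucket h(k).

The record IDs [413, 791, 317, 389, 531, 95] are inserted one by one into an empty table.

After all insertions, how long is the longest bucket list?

Insert 413: h=5, bucket 5 empty → new chain.
Insert 791: h=5, bucket 5 nonempty → append to chain.
Insert 317: h=5, bucket 5 nonempty → append to chain.
Insert 389: h=5, bucket 5 nonempty → append to chain.
Insert 531: h=3, bucket 3 empty → new chain.
Insert 95: h=5, bucket 5 nonempty → append to chain.
Final buckets:
0: ∅
1: ∅
2: ∅
3: 531
4: ∅
5: 413 -> 791 -> 317 -> 389 -> 95

5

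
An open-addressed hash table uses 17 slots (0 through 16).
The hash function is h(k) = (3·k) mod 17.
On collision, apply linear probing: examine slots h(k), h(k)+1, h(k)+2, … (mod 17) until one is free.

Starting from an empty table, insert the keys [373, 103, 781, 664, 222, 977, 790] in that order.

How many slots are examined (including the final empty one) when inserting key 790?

373 hashes to 14; slot 14 is free -> place at 14.
103 hashes to 3; slot 3 is free -> place at 3.
781 hashes to 14; 14 taken -> place at 15.
664 hashes to 3; 3 taken -> place at 4.
222 hashes to 3; 3,4 taken -> place at 5.
977 hashes to 7; slot 7 is free -> place at 7.
790 hashes to 7; 7 taken -> place at 8.
Table: [-, -, -, 103, 664, 222, -, 977, 790, -, -, -, -, -, 373, 781, -]

2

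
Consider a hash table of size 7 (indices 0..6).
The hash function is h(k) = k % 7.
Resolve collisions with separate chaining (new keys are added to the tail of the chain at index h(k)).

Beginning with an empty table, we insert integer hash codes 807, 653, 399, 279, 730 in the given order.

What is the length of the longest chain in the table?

3

Insert 807: h=2, bucket 2 empty → new chain.
Insert 653: h=2, bucket 2 nonempty → append to chain.
Insert 399: h=0, bucket 0 empty → new chain.
Insert 279: h=6, bucket 6 empty → new chain.
Insert 730: h=2, bucket 2 nonempty → append to chain.
Final buckets:
0: 399
1: .
2: 807 -> 653 -> 730
3: .
4: .
5: .
6: 279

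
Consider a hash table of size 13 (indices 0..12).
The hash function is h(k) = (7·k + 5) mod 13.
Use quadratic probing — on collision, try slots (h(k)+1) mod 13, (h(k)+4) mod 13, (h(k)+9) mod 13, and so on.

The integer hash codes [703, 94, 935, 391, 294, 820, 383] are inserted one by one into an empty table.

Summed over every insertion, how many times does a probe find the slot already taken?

703: h=12 -> slot 12
94: h=0 -> slot 0
935: h=11 -> slot 11
391: h=12, probe 12,0,3 -> slot 3
294: h=9 -> slot 9
820: h=12, probe 12,0,3,8 -> slot 8
383: h=8, probe 8,9,12,4 -> slot 4
Table: [94, -, -, 391, 383, -, -, -, 820, 294, -, 935, 703]

8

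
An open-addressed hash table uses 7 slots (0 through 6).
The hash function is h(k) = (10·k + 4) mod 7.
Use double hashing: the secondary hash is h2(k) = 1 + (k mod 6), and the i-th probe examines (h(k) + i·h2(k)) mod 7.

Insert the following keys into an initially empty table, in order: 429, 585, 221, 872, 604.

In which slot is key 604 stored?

6

429: h=3 => slot 3
585: h=2 => slot 2
221: h=2, h2=6, probe 2,1 => slot 1
872: h=2, h2=3, probe 2,5 => slot 5
604: h=3, h2=5, probe 3,1,6 => slot 6
Table: [—, 221, 585, 429, —, 872, 604]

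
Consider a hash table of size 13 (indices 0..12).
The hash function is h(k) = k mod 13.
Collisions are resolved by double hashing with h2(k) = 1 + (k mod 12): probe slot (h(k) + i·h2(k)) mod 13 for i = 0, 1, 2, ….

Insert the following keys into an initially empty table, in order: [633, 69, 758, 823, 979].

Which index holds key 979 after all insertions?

2

Insert 633: h=9, slot 9 empty → index 9.
Insert 69: h=4, slot 4 empty → index 4.
Insert 758: h=4, h2=3, slot 4 occupied → index 7.
Insert 823: h=4, h2=8, slot 4 occupied → index 12.
Insert 979: h=4, h2=8, slots 4,12,7 occupied → index 2.
Table: [∅, ∅, 979, ∅, 69, ∅, ∅, 758, ∅, 633, ∅, ∅, 823]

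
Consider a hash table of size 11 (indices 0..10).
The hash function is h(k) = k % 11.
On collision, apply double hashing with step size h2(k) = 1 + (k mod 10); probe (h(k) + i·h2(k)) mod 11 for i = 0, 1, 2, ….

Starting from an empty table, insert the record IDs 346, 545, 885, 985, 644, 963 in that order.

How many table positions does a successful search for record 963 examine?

Insert 346: h=5, slot 5 empty => index 5.
Insert 545: h=6, slot 6 empty => index 6.
Insert 885: h=5, h2=6, slot 5 occupied => index 0.
Insert 985: h=6, h2=6, slot 6 occupied => index 1.
Insert 644: h=6, h2=5, slots 6,0,5 occupied => index 10.
Insert 963: h=6, h2=4, slots 6,10 occupied => index 3.
Table: [885, 985, ∅, 963, ∅, 346, 545, ∅, ∅, ∅, 644]
Lookup 963: h=6, h2=4, probe 6,10,3 → found at 3.

3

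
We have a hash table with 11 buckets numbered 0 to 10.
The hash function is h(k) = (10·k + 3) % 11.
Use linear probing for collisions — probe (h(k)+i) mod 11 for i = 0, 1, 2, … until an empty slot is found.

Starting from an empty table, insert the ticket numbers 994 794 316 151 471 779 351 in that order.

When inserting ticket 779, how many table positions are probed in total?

4

994: h=10 → slot 10
794: h=1 → slot 1
316: h=6 → slot 6
151: h=6, probe 6,7 → slot 7
471: h=5 → slot 5
779: h=5, probe 5,6,7,8 → slot 8
351: h=4 → slot 4
Table: [-, 794, -, -, 351, 471, 316, 151, 779, -, 994]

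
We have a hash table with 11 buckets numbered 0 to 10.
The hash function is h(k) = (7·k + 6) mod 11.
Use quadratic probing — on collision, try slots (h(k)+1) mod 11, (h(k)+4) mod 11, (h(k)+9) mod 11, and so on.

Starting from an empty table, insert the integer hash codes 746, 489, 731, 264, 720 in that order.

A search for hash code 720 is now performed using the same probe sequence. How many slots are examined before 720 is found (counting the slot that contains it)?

746 hashes to 3; slot 3 is free => place at 3.
489 hashes to 8; slot 8 is free => place at 8.
731 hashes to 8; 8 taken => place at 9.
264 hashes to 6; slot 6 is free => place at 6.
720 hashes to 8; 8,9 taken => place at 1.
Table: [∅, 720, ∅, 746, ∅, ∅, 264, ∅, 489, 731, ∅]
Lookup 720: h=8, probe 8,9,1 → found at 1.

3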